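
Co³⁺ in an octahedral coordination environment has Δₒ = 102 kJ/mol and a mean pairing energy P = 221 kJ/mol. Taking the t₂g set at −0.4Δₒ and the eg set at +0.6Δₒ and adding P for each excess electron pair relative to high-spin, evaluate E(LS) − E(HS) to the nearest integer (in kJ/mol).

238

Co sits in group 9; removing 3 electrons leaves Co³⁺ with 9 − 3 = 6 d electrons.
High-spin d⁶ fills as t₂g⁴ eg² with CFSE 4(−0.4) + 2(+0.6) = -0.4Δₒ = -41 kJ/mol.
Low-spin: t₂g⁶ eg⁰, orbital CFSE = -2.4Δₒ = -245 kJ/mol; plus 2 excess pairs × P = +442 kJ/mol; total 197 kJ/mol.
The difference is 197 − (-41) = 238 kJ/mol, so high-spin lies lower.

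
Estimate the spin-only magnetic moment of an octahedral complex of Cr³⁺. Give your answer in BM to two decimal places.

3.87 BM

Cr is in group 6, so Cr³⁺ is d³ (6 − 3 = 3).
Configuration: t2g^3 e_g^0 → 3 unpaired electrons.
μ(spin-only) = √[3(3+2)] = √15 ≈ 3.87 BM.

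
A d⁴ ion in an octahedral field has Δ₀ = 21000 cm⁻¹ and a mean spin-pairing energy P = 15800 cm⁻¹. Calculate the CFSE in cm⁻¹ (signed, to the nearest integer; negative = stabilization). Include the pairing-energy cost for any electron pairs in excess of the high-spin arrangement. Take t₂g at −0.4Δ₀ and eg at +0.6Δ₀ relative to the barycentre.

Δ₀ > P, so pairing is preferred: the ground state is low-spin.
Filling d⁴ accordingly: t₂g⁴ eg⁰.
Orbital CFSE = -1.6Δ₀ = -1.6 × 21000 = -33600 cm⁻¹.
Excess pairs vs high-spin: 1 − 0 = 1; pairing cost = +15800 cm⁻¹.
Net CFSE = -33600 + 15800 = -17800 cm⁻¹.

-17800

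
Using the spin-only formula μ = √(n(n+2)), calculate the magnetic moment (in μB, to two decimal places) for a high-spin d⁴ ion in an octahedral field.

Configuration: t2g^3 e_g^1 → 4 unpaired electrons.
μ(spin-only) = √[4(4+2)] = √24 ≈ 4.90 μB.

4.90 μB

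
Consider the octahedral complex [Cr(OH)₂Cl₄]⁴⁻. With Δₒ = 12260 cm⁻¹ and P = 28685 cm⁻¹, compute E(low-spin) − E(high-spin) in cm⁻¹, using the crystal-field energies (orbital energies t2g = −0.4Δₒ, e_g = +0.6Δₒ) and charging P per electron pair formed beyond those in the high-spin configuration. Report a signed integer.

Ligand charges: 2×(-1) from OH⁻ and 4×(-1) from Cl⁻ sum to -6; with overall charge -4, Cr is +2.
Cr²⁺: group 6, so d-count = 6 − 2 = 4.
High-spin: t2g^3 e_g^1, CFSE = -0.6Δₒ = -7356 cm⁻¹.
Low-spin t2g^4 e_g^0 gives -1.6Δₒ = -19616 cm⁻¹, but forming 1 extra pair costs 1P = 28685 cm⁻¹, so E(LS) = -19616 + 28685 = 9069 cm⁻¹.
E(LS) − E(HS) = 9069 − (-7356) = 16425 cm⁻¹.

16425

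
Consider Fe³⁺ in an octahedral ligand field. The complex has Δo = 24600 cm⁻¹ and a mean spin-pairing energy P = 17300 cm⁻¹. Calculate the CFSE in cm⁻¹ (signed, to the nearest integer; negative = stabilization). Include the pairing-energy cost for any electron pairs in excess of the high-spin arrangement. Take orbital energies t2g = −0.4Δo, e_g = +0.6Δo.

-14600

Fe is in group 8, so Fe³⁺ is d⁵ (8 − 3 = 5).
Here Δo > P (24600 > 17300), so the low-spin state is favoured.
Filling d⁵ accordingly: t2g^5 e_g^0.
Orbital CFSE = -2.0Δo = -2.0 × 24600 = -49200 cm⁻¹.
Excess pairs vs high-spin: 2 − 0 = 2; pairing cost = +34600 cm⁻¹.
Net CFSE = -49200 + 34600 = -14600 cm⁻¹.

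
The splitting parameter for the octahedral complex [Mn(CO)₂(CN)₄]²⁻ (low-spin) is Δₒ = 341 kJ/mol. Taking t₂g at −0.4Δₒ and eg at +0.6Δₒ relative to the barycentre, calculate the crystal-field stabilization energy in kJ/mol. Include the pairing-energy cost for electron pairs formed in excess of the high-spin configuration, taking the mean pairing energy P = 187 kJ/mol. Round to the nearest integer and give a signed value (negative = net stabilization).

-308

Ligand charges: 2×(+0) from CO and 4×(-1) from CN⁻ sum to -4; with overall charge -2, Mn is +2.
Mn sits in group 7; removing 2 electrons leaves Mn²⁺ with 7 − 2 = 5 d electrons.
Electron filling gives t₂g⁵ eg⁰.
Orbital CFSE = 5(-0.4) + 0(0.6) = -2.0Δₒ = -2.0 × 341 = -682 kJ/mol.
Relative to high-spin t₂g³ eg² (0 paired), the low-spin configuration has 2 additional pairs, contributing +2 × 187 = +374 kJ/mol.
Net CFSE = -682 + 374 = -308 kJ/mol.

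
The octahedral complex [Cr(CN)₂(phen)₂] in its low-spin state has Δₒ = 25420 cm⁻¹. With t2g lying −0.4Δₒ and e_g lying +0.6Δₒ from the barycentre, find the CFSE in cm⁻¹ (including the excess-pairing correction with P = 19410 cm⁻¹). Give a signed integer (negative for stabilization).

-21262

Ligand charges: 2×(-1) from CN⁻ and 2×(+0) from phen sum to -2; with overall charge +0, Cr is +2.
Cr is in group 6, so Cr²⁺ is d⁴ (6 − 2 = 4).
Electron filling gives t2g^4 e_g^0.
CFSE(orbital) = 4×(-0.4Δₒ) + 0×(0.6Δₒ) = -1.6Δₒ; with Δₒ = 25420 cm⁻¹ that is -40672 cm⁻¹.
Relative to high-spin t2g^3 e_g^1 (0 paired), the low-spin configuration has 1 additional pair, contributing +1 × 19410 = +19410 cm⁻¹.
Overall CFSE = -40672 + 19410 = -21262 cm⁻¹.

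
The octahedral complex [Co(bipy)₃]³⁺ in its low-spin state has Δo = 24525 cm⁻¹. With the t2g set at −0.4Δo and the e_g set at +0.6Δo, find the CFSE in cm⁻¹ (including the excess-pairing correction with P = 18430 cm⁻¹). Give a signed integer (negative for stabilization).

bipy is neutral, so the +3 overall charge sits on Co: oxidation state +3.
Co is in group 9, so Co³⁺ is d⁶ (9 − 3 = 6).
Configuration: t2g^6 e_g^0.
CFSE(orbital) = 6×(-0.4Δo) + 0×(0.6Δo) = -2.4Δo; with Δo = 24525 cm⁻¹ that is -58860 cm⁻¹.
Relative to high-spin t2g^4 e_g^2 (1 paired), the low-spin configuration has 2 additional pairs, contributing +2 × 18430 = +36860 cm⁻¹.
Overall CFSE = -58860 + 36860 = -22000 cm⁻¹.

-22000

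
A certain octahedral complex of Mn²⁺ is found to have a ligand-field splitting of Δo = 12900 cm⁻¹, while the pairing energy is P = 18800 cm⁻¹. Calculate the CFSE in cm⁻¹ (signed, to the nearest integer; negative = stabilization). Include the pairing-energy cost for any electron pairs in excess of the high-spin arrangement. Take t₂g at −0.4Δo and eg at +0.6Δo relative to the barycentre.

0

Mn sits in group 7; removing 2 electrons leaves Mn²⁺ with 7 − 2 = 5 d electrons.
Here Δo < P (12900 < 18800), so the high-spin state is favoured.
Configuration: t₂g³ eg².
Orbital CFSE = 0.0Δo = 0.0 × 12900 = 0 cm⁻¹.
High-spin has no excess pairs, so no pairing correction applies.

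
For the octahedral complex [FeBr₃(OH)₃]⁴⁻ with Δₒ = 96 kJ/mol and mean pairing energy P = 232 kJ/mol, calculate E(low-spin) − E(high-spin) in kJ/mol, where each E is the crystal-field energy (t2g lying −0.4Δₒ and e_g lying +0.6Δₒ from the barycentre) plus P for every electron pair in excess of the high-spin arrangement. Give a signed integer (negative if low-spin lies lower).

272

Ligand charges: 3×(-1) from Br⁻ and 3×(-1) from OH⁻ sum to -6; with overall charge -4, Fe is +2.
Fe is in group 8, so Fe²⁺ is d⁶ (8 − 2 = 6).
In the high-spin limit (t2g^4 e_g^2) the orbital term is -0.4Δₒ = -38 kJ/mol, with no excess pairing.
Low-spin t2g^6 e_g^0 gives -2.4Δₒ = -230 kJ/mol, but forming 2 extra pairs costs 2P = 464 kJ/mol, so E(LS) = -230 + 464 = 234 kJ/mol.
The difference is 234 − (-38) = 272 kJ/mol, so high-spin lies lower.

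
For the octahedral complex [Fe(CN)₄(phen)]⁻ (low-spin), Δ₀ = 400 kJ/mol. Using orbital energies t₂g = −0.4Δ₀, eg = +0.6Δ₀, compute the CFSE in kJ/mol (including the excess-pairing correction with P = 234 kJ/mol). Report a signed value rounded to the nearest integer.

Ligand charges: 4×(-1) from CN⁻ and 1×(+0) from phen sum to -4; with overall charge -1, Fe is +3.
Fe sits in group 8; removing 3 electrons leaves Fe³⁺ with 8 − 3 = 5 d electrons.
Configuration: t₂g⁵ eg⁰.
The orbital stabilization is -2.0Δ₀ = -2.0 × 400 = -800 kJ/mol.
Relative to high-spin t₂g³ eg² (0 paired), the low-spin configuration has 2 additional pairs, contributing +2 × 234 = +468 kJ/mol.
Net CFSE = -800 + 468 = -332 kJ/mol.

-332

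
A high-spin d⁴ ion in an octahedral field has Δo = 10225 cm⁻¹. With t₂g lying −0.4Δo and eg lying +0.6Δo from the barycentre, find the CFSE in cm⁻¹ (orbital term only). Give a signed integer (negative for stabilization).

The d⁴ electrons fill as t₂g³ eg¹.
The orbital stabilization is -0.6Δo = -0.6 × 10225 = -6135 cm⁻¹.

-6135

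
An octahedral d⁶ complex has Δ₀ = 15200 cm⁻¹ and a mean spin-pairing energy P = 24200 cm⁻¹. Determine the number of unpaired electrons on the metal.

Δ₀ < P, so pairing is avoided: the ground state is high-spin.
That gives t₂g⁴ eg².
Unpaired electrons: 4.

4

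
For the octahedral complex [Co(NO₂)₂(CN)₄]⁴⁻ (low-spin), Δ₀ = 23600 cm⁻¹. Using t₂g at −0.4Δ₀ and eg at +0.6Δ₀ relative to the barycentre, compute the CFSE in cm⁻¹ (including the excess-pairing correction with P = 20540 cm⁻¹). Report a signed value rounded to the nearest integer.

-21940

Ligand charges: 2×(-1) from NO₂⁻ and 4×(-1) from CN⁻ sum to -6; with overall charge -4, Co is +2.
Co sits in group 9; removing 2 electrons leaves Co²⁺ with 9 − 2 = 7 d electrons.
Configuration: t₂g⁶ eg¹.
CFSE(orbital) = 6×(-0.4Δ₀) + 1×(0.6Δ₀) = -1.8Δ₀; with Δ₀ = 23600 cm⁻¹ that is -42480 cm⁻¹.
Pairing penalty: 3 pairs vs 2 in the high-spin reference → 1 extra × P = 20540 cm⁻¹.
Combining: -42480 + 20540 = -21940 cm⁻¹.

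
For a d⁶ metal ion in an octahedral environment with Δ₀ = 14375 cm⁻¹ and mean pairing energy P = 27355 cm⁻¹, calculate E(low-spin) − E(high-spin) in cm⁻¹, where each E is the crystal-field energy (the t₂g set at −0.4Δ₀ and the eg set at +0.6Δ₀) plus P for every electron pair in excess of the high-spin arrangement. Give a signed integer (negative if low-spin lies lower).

High-spin: t₂g⁴ eg², CFSE = -0.4Δ₀ = -5750 cm⁻¹.
Low-spin: t₂g⁶ eg⁰, orbital CFSE = -2.4Δ₀ = -34500 cm⁻¹; plus 2 excess pairs × P = +54710 cm⁻¹; total 20210 cm⁻¹.
The difference is 20210 − (-5750) = 25960 cm⁻¹, so high-spin lies lower.

25960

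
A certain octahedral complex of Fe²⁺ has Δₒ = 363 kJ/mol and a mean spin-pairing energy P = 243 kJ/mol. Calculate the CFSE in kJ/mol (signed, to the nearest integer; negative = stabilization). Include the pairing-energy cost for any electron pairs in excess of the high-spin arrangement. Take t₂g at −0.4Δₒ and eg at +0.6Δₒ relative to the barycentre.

Fe sits in group 8; removing 2 electrons leaves Fe²⁺ with 8 − 2 = 6 d electrons.
With Δₒ > P the complex is low-spin.
Filling d⁶ accordingly: t₂g⁶ eg⁰.
Orbital CFSE = -2.4Δₒ = -2.4 × 363 = -871 kJ/mol.
Excess pairs vs high-spin: 3 − 1 = 2; pairing cost = +486 kJ/mol.
Net CFSE = -871 + 486 = -385 kJ/mol.

-385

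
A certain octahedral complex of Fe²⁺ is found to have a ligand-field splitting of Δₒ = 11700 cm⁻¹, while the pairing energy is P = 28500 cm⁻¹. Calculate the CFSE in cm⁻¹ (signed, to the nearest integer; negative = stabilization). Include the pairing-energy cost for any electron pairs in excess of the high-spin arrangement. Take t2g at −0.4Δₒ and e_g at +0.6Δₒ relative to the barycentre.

Group 8 minus oxidation state +2 gives a d⁶ configuration for Fe²⁺.
Δₒ < P, so pairing is avoided: the ground state is high-spin.
Configuration: t2g^4 e_g^2.
Orbital CFSE = -0.4Δₒ = -0.4 × 11700 = -4680 cm⁻¹.
High-spin has no excess pairs, so no pairing correction applies.

-4680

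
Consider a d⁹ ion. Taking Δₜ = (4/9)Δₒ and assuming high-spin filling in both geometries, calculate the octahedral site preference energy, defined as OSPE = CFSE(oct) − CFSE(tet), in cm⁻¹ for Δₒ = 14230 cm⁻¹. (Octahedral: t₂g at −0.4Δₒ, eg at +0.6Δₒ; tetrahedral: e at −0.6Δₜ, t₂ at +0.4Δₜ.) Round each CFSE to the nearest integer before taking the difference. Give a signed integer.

-6008

Octahedral (high-spin): t2g^6 e_g^3, CFSE = 6(−0.4) + 3(+0.6) = -0.6Δₒ = -0.6 × 14230 = -8538 cm⁻¹.
In a tetrahedral site the filling is e^4 t2^5: CFSE(tet) = -0.4Δₜ = -0.4 × (4/9)(14230) = -2530 cm⁻¹.
OSPE = -8538 − (-2530) = -6008 cm⁻¹.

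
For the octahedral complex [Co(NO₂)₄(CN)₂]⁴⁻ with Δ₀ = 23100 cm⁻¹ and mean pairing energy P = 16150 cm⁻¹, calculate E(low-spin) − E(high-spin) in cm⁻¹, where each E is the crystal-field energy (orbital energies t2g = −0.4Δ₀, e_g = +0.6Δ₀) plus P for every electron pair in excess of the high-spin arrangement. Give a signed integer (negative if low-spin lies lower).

-6950

Ligand charges: 4×(-1) from NO₂⁻ and 2×(-1) from CN⁻ sum to -6; with overall charge -4, Co is +2.
Group 9 minus oxidation state +2 gives a d⁷ configuration for Co²⁺.
High-spin d⁷ fills as t2g^5 e_g^2 with CFSE 5(−0.4) + 2(+0.6) = -0.8Δ₀ = -18480 cm⁻¹.
Low-spin: t2g^6 e_g^1, orbital CFSE = -1.8Δ₀ = -41580 cm⁻¹; plus 1 excess pair × P = +16150 cm⁻¹; total -25430 cm⁻¹.
E(LS) − E(HS) = -25430 − (-18480) = -6950 cm⁻¹.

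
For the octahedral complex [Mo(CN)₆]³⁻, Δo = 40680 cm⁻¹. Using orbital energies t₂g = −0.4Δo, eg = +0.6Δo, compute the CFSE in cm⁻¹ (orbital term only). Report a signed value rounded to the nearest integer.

-48816

Each CN⁻ contributes -1; 6 × (-1) = -6. With overall charge -3, Mo is in the +3 oxidation state.
Mo sits in group 6; removing 3 electrons leaves Mo³⁺ with 6 − 3 = 3 d electrons.
For octahedral d³ the high- and low-spin configurations coincide.
Configuration: t₂g³ eg⁰.
CFSE(orbital) = 3×(-0.4Δo) + 0×(0.6Δo) = -1.2Δo; with Δo = 40680 cm⁻¹ that is -48816 cm⁻¹.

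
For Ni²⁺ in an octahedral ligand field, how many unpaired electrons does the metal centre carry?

Ni is in group 10, so Ni²⁺ is d⁸ (10 − 2 = 8).
For octahedral d⁸ the high- and low-spin configurations coincide.
Configuration: t₂g⁶ eg², giving 2 unpaired electrons.

2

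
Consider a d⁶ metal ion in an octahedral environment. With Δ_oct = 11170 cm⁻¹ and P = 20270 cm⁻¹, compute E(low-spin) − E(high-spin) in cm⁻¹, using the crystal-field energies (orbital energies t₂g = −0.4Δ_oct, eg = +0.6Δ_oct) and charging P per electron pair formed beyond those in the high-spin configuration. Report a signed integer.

High-spin: t₂g⁴ eg², CFSE = -0.4Δ_oct = -4468 cm⁻¹.
Low-spin t₂g⁶ eg⁰ gives -2.4Δ_oct = -26808 cm⁻¹, but forming 2 extra pairs costs 2P = 40540 cm⁻¹, so E(LS) = -26808 + 40540 = 13732 cm⁻¹.
E(LS) − E(HS) = 13732 − (-4468) = 18200 cm⁻¹.

18200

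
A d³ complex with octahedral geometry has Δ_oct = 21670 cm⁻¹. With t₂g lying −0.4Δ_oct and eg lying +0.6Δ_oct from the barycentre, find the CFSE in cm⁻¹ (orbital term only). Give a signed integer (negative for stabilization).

-26004

The d³ electrons fill as t₂g³ eg⁰.
Orbital CFSE = 3(-0.4) + 0(0.6) = -1.2Δ_oct = -1.2 × 21670 = -26004 cm⁻¹.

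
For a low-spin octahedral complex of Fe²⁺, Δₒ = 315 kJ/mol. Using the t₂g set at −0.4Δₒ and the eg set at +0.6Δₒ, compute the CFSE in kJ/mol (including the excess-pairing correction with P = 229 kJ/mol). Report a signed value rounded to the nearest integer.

-298

Group 8 minus oxidation state +2 gives a d⁶ configuration for Fe²⁺.
Electron filling gives t₂g⁶ eg⁰.
Orbital CFSE = 6(-0.4) + 0(0.6) = -2.4Δₒ = -2.4 × 315 = -756 kJ/mol.
High-spin d⁶ would be t₂g⁴ eg² with 1 pair; low-spin has 3, so 2 excess pairs cost +2P = +458 kJ/mol.
Overall CFSE = -756 + 458 = -298 kJ/mol.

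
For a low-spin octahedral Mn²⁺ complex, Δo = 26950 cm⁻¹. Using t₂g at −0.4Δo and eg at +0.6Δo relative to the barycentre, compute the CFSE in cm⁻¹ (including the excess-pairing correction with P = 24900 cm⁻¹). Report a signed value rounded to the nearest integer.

Mn sits in group 7; removing 2 electrons leaves Mn²⁺ with 7 − 2 = 5 d electrons.
Electron filling gives t₂g⁵ eg⁰.
The orbital stabilization is -2.0Δo = -2.0 × 26950 = -53900 cm⁻¹.
Pairing penalty: 2 pairs vs 0 in the high-spin reference → 2 extra × P = 49800 cm⁻¹.
Overall CFSE = -53900 + 49800 = -4100 cm⁻¹.

-4100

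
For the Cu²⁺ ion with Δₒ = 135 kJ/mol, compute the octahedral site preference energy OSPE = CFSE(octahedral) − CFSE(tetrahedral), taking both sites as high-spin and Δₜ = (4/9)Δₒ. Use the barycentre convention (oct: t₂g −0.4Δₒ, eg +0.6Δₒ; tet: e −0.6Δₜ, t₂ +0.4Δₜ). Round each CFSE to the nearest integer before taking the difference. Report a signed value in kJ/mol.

Cu is in group 11, so Cu²⁺ is d⁹ (11 − 2 = 9).
In an octahedral site d⁹ (HS) is t2g^6 e_g^3, giving CFSE(oct) = -0.6Δₒ = -81 kJ/mol.
Tetrahedral e^4 t2^5 gives -0.4Δₜ = -0.4 × (4/9) × 135 = -24 kJ/mol.
OSPE = CFSE(oct) − CFSE(tet) = -81 − (-24) = -57 kJ/mol.

-57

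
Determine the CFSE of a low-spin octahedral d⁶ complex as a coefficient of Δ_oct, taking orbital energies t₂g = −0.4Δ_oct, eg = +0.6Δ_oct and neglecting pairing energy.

Configuration: t₂g⁶ eg⁰.
CFSE = 6(-0.4Δ_oct) + 0(0.6Δ_oct) = -2.4Δ_oct + 0.0Δ_oct = -2.4Δ_oct.

-2.4 Δ_oct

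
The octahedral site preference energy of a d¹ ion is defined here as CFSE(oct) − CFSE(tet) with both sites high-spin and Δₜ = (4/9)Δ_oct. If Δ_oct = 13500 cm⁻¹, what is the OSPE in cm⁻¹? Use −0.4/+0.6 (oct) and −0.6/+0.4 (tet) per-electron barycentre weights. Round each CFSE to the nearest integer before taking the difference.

In an octahedral site d¹ (HS) is t2g^1 e_g^0, giving CFSE(oct) = -0.4Δ_oct = -5400 cm⁻¹.
In a tetrahedral site the filling is e^1 t2^0: CFSE(tet) = -0.6Δₜ = -0.6 × (4/9)(13500) = -3600 cm⁻¹.
OSPE = -5400 − (-3600) = -1800 cm⁻¹.

-1800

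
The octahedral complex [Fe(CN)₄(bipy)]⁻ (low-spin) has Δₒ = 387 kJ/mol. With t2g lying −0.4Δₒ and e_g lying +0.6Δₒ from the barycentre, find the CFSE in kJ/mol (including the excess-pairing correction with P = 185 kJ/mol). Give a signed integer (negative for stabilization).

Ligand charges: 4×(-1) from CN⁻ and 1×(+0) from bipy sum to -4; with overall charge -1, Fe is +3.
Group 8 minus oxidation state +3 gives a d⁵ configuration for Fe³⁺.
Electron filling gives t2g^5 e_g^0.
The orbital stabilization is -2.0Δₒ = -2.0 × 387 = -774 kJ/mol.
High-spin d⁵ would be t2g^3 e_g^2 with 0 pairs; low-spin has 2, so 2 excess pairs cost +2P = +370 kJ/mol.
Net CFSE = -774 + 370 = -404 kJ/mol.

-404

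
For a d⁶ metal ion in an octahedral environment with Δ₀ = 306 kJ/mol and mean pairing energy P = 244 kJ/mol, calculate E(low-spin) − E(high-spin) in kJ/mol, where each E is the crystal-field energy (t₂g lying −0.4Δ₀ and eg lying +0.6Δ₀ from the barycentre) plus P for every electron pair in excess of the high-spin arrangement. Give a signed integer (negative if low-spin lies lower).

-124

High-spin: t₂g⁴ eg², CFSE = -0.4Δ₀ = -122 kJ/mol.
Low-spin: t₂g⁶ eg⁰, orbital CFSE = -2.4Δ₀ = -734 kJ/mol; plus 2 excess pairs × P = +488 kJ/mol; total -246 kJ/mol.
E(LS) − E(HS) = -246 − (-122) = -124 kJ/mol.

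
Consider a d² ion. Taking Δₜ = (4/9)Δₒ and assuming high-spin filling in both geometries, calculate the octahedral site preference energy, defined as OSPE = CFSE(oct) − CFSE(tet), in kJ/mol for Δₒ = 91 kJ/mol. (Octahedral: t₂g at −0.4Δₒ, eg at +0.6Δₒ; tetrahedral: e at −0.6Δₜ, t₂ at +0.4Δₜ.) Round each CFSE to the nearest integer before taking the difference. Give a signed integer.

-24

Octahedral (high-spin): t2g^2 e_g^0, CFSE = 2(−0.4) + 0(+0.6) = -0.8Δₒ = -0.8 × 91 = -73 kJ/mol.
In a tetrahedral site the filling is e^2 t2^0: CFSE(tet) = -1.2Δₜ = -1.2 × (4/9)(91) = -49 kJ/mol.
OSPE = CFSE(oct) − CFSE(tet) = -73 − (-49) = -24 kJ/mol.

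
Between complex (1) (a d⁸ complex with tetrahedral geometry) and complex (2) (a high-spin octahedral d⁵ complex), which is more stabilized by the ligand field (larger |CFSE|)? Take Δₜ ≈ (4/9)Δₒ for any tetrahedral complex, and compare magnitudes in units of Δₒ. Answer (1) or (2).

(1)

(1): Tetrahedral fields are weak (Δₜ ≈ 4/9 Δₒ), so electrons fill high-spin; e⁴ t₂⁴, CFSE = -0.8Δₜ ≈ -0.36Δₒ.
(2): t2g^3 e_g^2, CFSE = 0.0Δₒ.
So (1) has the larger |CFSE|.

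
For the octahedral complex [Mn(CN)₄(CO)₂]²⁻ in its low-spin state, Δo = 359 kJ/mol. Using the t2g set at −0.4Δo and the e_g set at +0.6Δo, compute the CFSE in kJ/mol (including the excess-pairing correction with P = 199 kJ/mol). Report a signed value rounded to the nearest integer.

Ligand charges: 4×(-1) from CN⁻ and 2×(+0) from CO sum to -4; with overall charge -2, Mn is +2.
Group 7 minus oxidation state +2 gives a d⁵ configuration for Mn²⁺.
The d⁵ electrons fill as t2g^5 e_g^0.
The orbital stabilization is -2.0Δo = -2.0 × 359 = -718 kJ/mol.
High-spin d⁵ would be t2g^3 e_g^2 with 0 pairs; low-spin has 2, so 2 excess pairs cost +2P = +398 kJ/mol.
Combining: -718 + 398 = -320 kJ/mol.

-320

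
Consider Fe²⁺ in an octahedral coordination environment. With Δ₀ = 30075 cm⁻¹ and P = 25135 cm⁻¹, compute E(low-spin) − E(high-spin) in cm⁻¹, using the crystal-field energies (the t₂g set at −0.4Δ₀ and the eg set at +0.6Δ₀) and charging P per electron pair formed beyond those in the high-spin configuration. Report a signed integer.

-9880

Group 8 minus oxidation state +2 gives a d⁶ configuration for Fe²⁺.
High-spin d⁶ fills as t₂g⁴ eg² with CFSE 4(−0.4) + 2(+0.6) = -0.4Δ₀ = -12030 cm⁻¹.
Low-spin: t₂g⁶ eg⁰, orbital CFSE = -2.4Δ₀ = -72180 cm⁻¹; plus 2 excess pairs × P = +50270 cm⁻¹; total -21910 cm⁻¹.
The difference is -21910 − (-12030) = -9880 cm⁻¹, so low-spin lies lower.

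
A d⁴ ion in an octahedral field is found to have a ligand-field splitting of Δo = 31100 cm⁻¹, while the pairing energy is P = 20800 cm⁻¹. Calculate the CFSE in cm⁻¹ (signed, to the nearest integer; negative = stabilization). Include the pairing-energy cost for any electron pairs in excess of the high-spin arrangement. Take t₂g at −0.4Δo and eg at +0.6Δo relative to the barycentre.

Since Δo = 31100 cm⁻¹ > P = 20800 cm⁻¹, the complex adopts the low-spin configuration.
That gives t₂g⁴ eg⁰.
Orbital CFSE = -1.6Δo = -1.6 × 31100 = -49760 cm⁻¹.
Excess pairs vs high-spin: 1 − 0 = 1; pairing cost = +20800 cm⁻¹.
Net CFSE = -49760 + 20800 = -28960 cm⁻¹.

-28960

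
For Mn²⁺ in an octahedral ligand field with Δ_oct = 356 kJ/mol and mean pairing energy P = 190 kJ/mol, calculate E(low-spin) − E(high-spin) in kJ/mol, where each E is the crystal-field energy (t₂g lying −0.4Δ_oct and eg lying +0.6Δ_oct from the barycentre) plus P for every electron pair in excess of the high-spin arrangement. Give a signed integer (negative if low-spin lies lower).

Group 7 minus oxidation state +2 gives a d⁵ configuration for Mn²⁺.
High-spin d⁵ fills as t₂g³ eg² with CFSE 3(−0.4) + 2(+0.6) = 0.0Δ_oct = 0 kJ/mol.
Low-spin: t₂g⁵ eg⁰, orbital CFSE = -2.0Δ_oct = -712 kJ/mol; plus 2 excess pairs × P = +380 kJ/mol; total -332 kJ/mol.
E(LS) − E(HS) = -332 − (0) = -332 kJ/mol.

-332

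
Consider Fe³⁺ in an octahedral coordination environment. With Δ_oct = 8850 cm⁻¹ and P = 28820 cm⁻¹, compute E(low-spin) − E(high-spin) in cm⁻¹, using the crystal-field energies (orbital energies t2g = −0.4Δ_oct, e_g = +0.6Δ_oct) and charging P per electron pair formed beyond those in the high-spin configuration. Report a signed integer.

39940

Fe³⁺: group 8, so d-count = 8 − 3 = 5.
High-spin d⁵ fills as t2g^3 e_g^2 with CFSE 3(−0.4) + 2(+0.6) = 0.0Δ_oct = 0 cm⁻¹.
For low-spin the configuration is t2g^5 e_g^0: orbital energy -2.0 × 8850 = -17700 cm⁻¹, and 2 additional pairs relative to high-spin add 57640 cm⁻¹, giving 39940 cm⁻¹.
Thus E(LS) − E(HS) = 39940 cm⁻¹.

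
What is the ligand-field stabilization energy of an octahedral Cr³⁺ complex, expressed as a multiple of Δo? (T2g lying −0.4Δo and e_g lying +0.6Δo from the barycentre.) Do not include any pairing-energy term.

Cr³⁺: group 6, so d-count = 6 − 3 = 3.
Configuration: t2g^3 e_g^0.
CFSE = 3(-0.4Δo) + 0(0.6Δo) = -1.2Δo + 0.0Δo = -1.2Δo.

-1.2 Δo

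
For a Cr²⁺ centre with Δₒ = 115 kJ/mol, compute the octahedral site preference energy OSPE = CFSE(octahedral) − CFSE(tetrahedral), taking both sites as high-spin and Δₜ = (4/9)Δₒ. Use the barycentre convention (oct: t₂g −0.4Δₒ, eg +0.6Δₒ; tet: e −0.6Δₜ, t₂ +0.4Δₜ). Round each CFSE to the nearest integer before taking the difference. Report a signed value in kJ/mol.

-49

Cr sits in group 6; removing 2 electrons leaves Cr²⁺ with 6 − 2 = 4 d electrons.
In an octahedral site d⁴ (HS) is t₂g³ eg¹, giving CFSE(oct) = -0.6Δₒ = -69 kJ/mol.
Tetrahedral: e² t₂², CFSE = 2(−0.6) + 2(+0.4) = -0.4Δₜ = -0.4 × (4/9) × 115 = -20 kJ/mol.
Subtracting, OSPE = -69 − (-20) = -49 kJ/mol.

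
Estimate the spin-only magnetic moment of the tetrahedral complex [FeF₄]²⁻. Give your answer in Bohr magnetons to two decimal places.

4.90 Bohr magnetons

Each F⁻ contributes -1; 4 × (-1) = -4. With overall charge -2, Fe is in the +2 oxidation state.
Fe²⁺: group 8, so d-count = 8 − 2 = 6.
Tetrahedral splitting is small, so the complex is high-spin.
Configuration: e^3 t2^3 → 4 unpaired electrons.
μ(spin-only) = √[4(4+2)] = √24 ≈ 4.90 Bohr magnetons.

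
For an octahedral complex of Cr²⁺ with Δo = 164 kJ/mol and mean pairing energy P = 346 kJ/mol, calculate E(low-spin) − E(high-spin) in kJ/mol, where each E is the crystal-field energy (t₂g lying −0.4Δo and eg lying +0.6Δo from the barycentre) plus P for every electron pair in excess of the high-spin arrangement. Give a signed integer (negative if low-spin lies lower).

182

Group 6 minus oxidation state +2 gives a d⁴ configuration for Cr²⁺.
High-spin d⁴ fills as t₂g³ eg¹ with CFSE 3(−0.4) + 1(+0.6) = -0.6Δo = -98 kJ/mol.
Low-spin t₂g⁴ eg⁰ gives -1.6Δo = -262 kJ/mol, but forming 1 extra pair costs 1P = 346 kJ/mol, so E(LS) = -262 + 346 = 84 kJ/mol.
The difference is 84 − (-98) = 182 kJ/mol, so high-spin lies lower.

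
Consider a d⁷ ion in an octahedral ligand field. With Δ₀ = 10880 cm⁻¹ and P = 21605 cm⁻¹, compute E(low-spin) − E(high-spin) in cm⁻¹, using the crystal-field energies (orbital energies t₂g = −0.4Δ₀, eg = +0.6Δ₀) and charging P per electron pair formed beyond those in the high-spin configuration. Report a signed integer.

High-spin: t₂g⁵ eg², CFSE = -0.8Δ₀ = -8704 cm⁻¹.
Low-spin: t₂g⁶ eg¹, orbital CFSE = -1.8Δ₀ = -19584 cm⁻¹; plus 1 excess pair × P = +21605 cm⁻¹; total 2021 cm⁻¹.
The difference is 2021 − (-8704) = 10725 cm⁻¹, so high-spin lies lower.

10725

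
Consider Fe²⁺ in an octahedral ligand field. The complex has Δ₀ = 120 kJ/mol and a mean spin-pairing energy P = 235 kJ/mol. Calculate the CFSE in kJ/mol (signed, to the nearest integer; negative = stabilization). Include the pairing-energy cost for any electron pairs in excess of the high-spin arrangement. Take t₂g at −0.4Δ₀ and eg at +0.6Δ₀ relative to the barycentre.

-48

Fe sits in group 8; removing 2 electrons leaves Fe²⁺ with 8 − 2 = 6 d electrons.
Here Δ₀ < P (120 < 235), so the high-spin state is favoured.
Configuration: t₂g⁴ eg².
Orbital CFSE = -0.4Δ₀ = -0.4 × 120 = -48 kJ/mol.
High-spin has no excess pairs, so no pairing correction applies.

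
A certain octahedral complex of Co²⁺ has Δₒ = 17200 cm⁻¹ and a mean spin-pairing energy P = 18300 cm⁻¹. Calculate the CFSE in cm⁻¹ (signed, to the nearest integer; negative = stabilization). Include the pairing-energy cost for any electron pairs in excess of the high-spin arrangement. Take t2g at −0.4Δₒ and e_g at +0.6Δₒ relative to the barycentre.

-13760

Co²⁺: group 9, so d-count = 9 − 2 = 7.
Since Δₒ = 17200 cm⁻¹ < P = 18300 cm⁻¹, the complex adopts the high-spin configuration.
Filling d⁷ accordingly: t2g^5 e_g^2.
Orbital CFSE = -0.8Δₒ = -0.8 × 17200 = -13760 cm⁻¹.
High-spin has no excess pairs, so no pairing correction applies.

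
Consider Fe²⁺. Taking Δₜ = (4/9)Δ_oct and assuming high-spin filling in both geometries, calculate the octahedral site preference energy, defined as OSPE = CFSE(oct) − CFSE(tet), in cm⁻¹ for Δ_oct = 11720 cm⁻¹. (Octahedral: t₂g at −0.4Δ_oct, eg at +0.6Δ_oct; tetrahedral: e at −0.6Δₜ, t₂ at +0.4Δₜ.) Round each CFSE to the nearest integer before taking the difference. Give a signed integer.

Fe²⁺: group 8, so d-count = 8 − 2 = 6.
In an octahedral site d⁶ (HS) is t₂g⁴ eg², giving CFSE(oct) = -0.4Δ_oct = -4688 cm⁻¹.
Tetrahedral: e³ t₂³, CFSE = 3(−0.6) + 3(+0.4) = -0.6Δₜ = -0.6 × (4/9) × 11720 = -3125 cm⁻¹.
OSPE = CFSE(oct) − CFSE(tet) = -4688 − (-3125) = -1563 cm⁻¹.

-1563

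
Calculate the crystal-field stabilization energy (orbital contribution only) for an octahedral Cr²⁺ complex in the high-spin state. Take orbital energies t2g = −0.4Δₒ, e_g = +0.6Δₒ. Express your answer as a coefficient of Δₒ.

Cr is in group 6, so Cr²⁺ is d⁴ (6 − 2 = 4).
Configuration: t2g^3 e_g^1.
CFSE = 3(-0.4Δₒ) + 1(0.6Δₒ) = -1.2Δₒ + 0.6Δₒ = -0.6Δₒ.

-0.6 Δₒ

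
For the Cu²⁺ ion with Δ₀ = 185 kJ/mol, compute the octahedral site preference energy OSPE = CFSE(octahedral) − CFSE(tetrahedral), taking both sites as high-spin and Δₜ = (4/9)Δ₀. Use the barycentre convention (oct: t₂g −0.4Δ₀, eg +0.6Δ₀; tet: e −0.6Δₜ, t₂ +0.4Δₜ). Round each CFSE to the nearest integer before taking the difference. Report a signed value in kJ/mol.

Cu²⁺: group 11, so d-count = 11 − 2 = 9.
In an octahedral site d⁹ (HS) is t2g^6 e_g^3, giving CFSE(oct) = -0.6Δ₀ = -111 kJ/mol.
Tetrahedral e^4 t2^5 gives -0.4Δₜ = -0.4 × (4/9) × 185 = -33 kJ/mol.
OSPE = -111 − (-33) = -78 kJ/mol.

-78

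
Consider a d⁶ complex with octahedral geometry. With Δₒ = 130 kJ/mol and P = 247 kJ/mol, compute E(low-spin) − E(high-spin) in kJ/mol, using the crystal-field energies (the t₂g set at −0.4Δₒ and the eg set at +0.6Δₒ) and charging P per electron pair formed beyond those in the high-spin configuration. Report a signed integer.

234

High-spin: t₂g⁴ eg², CFSE = -0.4Δₒ = -52 kJ/mol.
Low-spin: t₂g⁶ eg⁰, orbital CFSE = -2.4Δₒ = -312 kJ/mol; plus 2 excess pairs × P = +494 kJ/mol; total 182 kJ/mol.
Thus E(LS) − E(HS) = 234 kJ/mol.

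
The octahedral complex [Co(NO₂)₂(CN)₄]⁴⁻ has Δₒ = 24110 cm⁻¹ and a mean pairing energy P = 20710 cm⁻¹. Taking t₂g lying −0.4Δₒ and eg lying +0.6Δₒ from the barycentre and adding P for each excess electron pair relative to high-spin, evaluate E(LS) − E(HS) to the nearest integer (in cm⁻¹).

Ligand charges: 2×(-1) from NO₂⁻ and 4×(-1) from CN⁻ sum to -6; with overall charge -4, Co is +2.
Co²⁺: group 9, so d-count = 9 − 2 = 7.
High-spin d⁷ fills as t₂g⁵ eg² with CFSE 5(−0.4) + 2(+0.6) = -0.8Δₒ = -19288 cm⁻¹.
For low-spin the configuration is t₂g⁶ eg¹: orbital energy -1.8 × 24110 = -43398 cm⁻¹, and 1 additional pair relative to high-spin adds 20710 cm⁻¹, giving -22688 cm⁻¹.
Thus E(LS) − E(HS) = -3400 cm⁻¹.

-3400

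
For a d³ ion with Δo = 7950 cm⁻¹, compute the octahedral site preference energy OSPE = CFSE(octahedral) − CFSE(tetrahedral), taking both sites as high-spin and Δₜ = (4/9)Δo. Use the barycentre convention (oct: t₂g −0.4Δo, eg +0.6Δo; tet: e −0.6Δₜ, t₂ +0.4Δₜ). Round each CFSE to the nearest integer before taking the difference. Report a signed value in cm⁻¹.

-6713

In an octahedral site d³ (HS) is t₂g³ eg⁰, giving CFSE(oct) = -1.2Δo = -9540 cm⁻¹.
In a tetrahedral site the filling is e² t₂¹: CFSE(tet) = -0.8Δₜ = -0.8 × (4/9)(7950) = -2827 cm⁻¹.
OSPE = CFSE(oct) − CFSE(tet) = -9540 − (-2827) = -6713 cm⁻¹.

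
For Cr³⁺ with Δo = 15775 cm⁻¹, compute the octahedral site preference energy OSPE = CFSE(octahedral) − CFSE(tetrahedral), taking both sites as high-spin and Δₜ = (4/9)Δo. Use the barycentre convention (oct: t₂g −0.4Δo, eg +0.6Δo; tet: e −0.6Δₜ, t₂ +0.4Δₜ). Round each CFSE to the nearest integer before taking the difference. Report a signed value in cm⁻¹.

-13321

Cr sits in group 6; removing 3 electrons leaves Cr³⁺ with 6 − 3 = 3 d electrons.
Octahedral (high-spin): t2g^3 e_g^0, CFSE = 3(−0.4) + 0(+0.6) = -1.2Δo = -1.2 × 15775 = -18930 cm⁻¹.
Tetrahedral: e^2 t2^1, CFSE = 2(−0.6) + 1(+0.4) = -0.8Δₜ = -0.8 × (4/9) × 15775 = -5609 cm⁻¹.
OSPE = CFSE(oct) − CFSE(tet) = -18930 − (-5609) = -13321 cm⁻¹.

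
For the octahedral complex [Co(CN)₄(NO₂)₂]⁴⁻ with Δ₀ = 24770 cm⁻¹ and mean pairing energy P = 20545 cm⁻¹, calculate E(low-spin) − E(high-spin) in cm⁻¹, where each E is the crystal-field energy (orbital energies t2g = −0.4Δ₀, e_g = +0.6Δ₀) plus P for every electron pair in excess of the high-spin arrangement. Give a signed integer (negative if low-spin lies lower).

-4225

Ligand charges: 4×(-1) from CN⁻ and 2×(-1) from NO₂⁻ sum to -6; with overall charge -4, Co is +2.
Group 9 minus oxidation state +2 gives a d⁷ configuration for Co²⁺.
High-spin: t2g^5 e_g^2, CFSE = -0.8Δ₀ = -19816 cm⁻¹.
For low-spin the configuration is t2g^6 e_g^1: orbital energy -1.8 × 24770 = -44586 cm⁻¹, and 1 additional pair relative to high-spin adds 20545 cm⁻¹, giving -24041 cm⁻¹.
Thus E(LS) − E(HS) = -4225 cm⁻¹.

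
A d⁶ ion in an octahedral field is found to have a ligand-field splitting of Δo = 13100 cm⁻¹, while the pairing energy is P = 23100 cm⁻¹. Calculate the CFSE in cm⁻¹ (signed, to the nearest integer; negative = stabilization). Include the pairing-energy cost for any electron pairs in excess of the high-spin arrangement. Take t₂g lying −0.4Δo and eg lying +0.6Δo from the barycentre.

Since Δo = 13100 cm⁻¹ < P = 23100 cm⁻¹, the complex adopts the high-spin configuration.
Configuration: t₂g⁴ eg².
Orbital CFSE = -0.4Δo = -0.4 × 13100 = -5240 cm⁻¹.
High-spin has no excess pairs, so no pairing correction applies.

-5240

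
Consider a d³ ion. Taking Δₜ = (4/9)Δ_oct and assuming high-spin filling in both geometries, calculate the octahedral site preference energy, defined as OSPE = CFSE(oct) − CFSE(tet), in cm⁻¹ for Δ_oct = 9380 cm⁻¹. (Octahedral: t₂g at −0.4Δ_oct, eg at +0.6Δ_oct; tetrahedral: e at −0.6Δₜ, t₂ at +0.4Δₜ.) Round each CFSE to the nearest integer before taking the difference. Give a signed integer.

-7921

Octahedral high-spin t2g^3 e_g^0: CFSE = -1.2 × 9380 = -11256 cm⁻¹.
Tetrahedral: e^2 t2^1, CFSE = 2(−0.6) + 1(+0.4) = -0.8Δₜ = -0.8 × (4/9) × 9380 = -3335 cm⁻¹.
OSPE = -11256 − (-3335) = -7921 cm⁻¹.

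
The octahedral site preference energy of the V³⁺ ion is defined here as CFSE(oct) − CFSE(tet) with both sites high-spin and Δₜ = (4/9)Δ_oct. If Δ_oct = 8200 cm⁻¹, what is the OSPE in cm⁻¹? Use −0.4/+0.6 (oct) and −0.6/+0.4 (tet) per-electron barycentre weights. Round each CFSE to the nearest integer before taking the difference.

V is in group 5, so V³⁺ is d² (5 − 3 = 2).
In an octahedral site d² (HS) is t₂g² eg⁰, giving CFSE(oct) = -0.8Δ_oct = -6560 cm⁻¹.
Tetrahedral e² t₂⁰ gives -1.2Δₜ = -1.2 × (4/9) × 8200 = -4373 cm⁻¹.
Subtracting, OSPE = -6560 − (-4373) = -2187 cm⁻¹.

-2187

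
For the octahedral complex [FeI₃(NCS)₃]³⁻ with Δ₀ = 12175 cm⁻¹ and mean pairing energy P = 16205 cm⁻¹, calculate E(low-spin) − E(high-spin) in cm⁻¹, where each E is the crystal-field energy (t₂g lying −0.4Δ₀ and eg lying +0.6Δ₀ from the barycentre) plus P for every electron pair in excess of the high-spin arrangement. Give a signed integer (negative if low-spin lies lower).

Ligand charges: 3×(-1) from I⁻ and 3×(-1) from NCS⁻ sum to -6; with overall charge -3, Fe is +3.
Fe sits in group 8; removing 3 electrons leaves Fe³⁺ with 8 − 3 = 5 d electrons.
In the high-spin limit (t₂g³ eg²) the orbital term is 0.0Δ₀ = 0 cm⁻¹, with no excess pairing.
Low-spin t₂g⁵ eg⁰ gives -2.0Δ₀ = -24350 cm⁻¹, but forming 2 extra pairs costs 2P = 32410 cm⁻¹, so E(LS) = -24350 + 32410 = 8060 cm⁻¹.
Thus E(LS) − E(HS) = 8060 cm⁻¹.

8060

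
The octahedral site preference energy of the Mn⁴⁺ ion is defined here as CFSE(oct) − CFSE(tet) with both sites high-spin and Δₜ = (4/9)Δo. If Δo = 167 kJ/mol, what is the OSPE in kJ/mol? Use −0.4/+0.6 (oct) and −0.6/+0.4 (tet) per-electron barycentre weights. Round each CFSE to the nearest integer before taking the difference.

-141

Mn⁴⁺: group 7, so d-count = 7 − 4 = 3.
Octahedral high-spin t₂g³ eg⁰: CFSE = -1.2 × 167 = -200 kJ/mol.
In a tetrahedral site the filling is e² t₂¹: CFSE(tet) = -0.8Δₜ = -0.8 × (4/9)(167) = -59 kJ/mol.
Subtracting, OSPE = -200 − (-59) = -141 kJ/mol.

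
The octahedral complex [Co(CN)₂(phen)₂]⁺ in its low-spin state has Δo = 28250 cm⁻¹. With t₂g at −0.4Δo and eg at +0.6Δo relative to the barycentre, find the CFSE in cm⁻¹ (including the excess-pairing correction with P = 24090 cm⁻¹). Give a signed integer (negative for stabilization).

Ligand charges: 2×(-1) from CN⁻ and 2×(+0) from phen sum to -2; with overall charge +1, Co is +3.
Co sits in group 9; removing 3 electrons leaves Co³⁺ with 9 − 3 = 6 d electrons.
Electron filling gives t₂g⁶ eg⁰.
CFSE(orbital) = 6×(-0.4Δo) + 0×(0.6Δo) = -2.4Δo; with Δo = 28250 cm⁻¹ that is -67800 cm⁻¹.
Relative to high-spin t₂g⁴ eg² (1 paired), the low-spin configuration has 2 additional pairs, contributing +2 × 24090 = +48180 cm⁻¹.
Combining: -67800 + 48180 = -19620 cm⁻¹.

-19620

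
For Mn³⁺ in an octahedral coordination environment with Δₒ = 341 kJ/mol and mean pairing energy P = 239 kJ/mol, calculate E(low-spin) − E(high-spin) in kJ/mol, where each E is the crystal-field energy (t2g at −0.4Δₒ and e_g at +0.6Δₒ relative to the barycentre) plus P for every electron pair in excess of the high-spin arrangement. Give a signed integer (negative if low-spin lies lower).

-102

Mn is in group 7, so Mn³⁺ is d⁴ (7 − 3 = 4).
In the high-spin limit (t2g^3 e_g^1) the orbital term is -0.6Δₒ = -205 kJ/mol, with no excess pairing.
Low-spin t2g^4 e_g^0 gives -1.6Δₒ = -546 kJ/mol, but forming 1 extra pair costs 1P = 239 kJ/mol, so E(LS) = -546 + 239 = -307 kJ/mol.
The difference is -307 − (-205) = -102 kJ/mol, so low-spin lies lower.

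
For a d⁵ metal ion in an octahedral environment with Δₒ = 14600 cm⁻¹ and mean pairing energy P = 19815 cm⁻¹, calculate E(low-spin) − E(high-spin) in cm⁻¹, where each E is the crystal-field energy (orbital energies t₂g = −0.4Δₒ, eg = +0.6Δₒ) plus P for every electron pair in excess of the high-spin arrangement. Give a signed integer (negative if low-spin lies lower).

High-spin d⁵ fills as t₂g³ eg² with CFSE 3(−0.4) + 2(+0.6) = 0.0Δₒ = 0 cm⁻¹.
For low-spin the configuration is t₂g⁵ eg⁰: orbital energy -2.0 × 14600 = -29200 cm⁻¹, and 2 additional pairs relative to high-spin add 39630 cm⁻¹, giving 10430 cm⁻¹.
E(LS) − E(HS) = 10430 − (0) = 10430 cm⁻¹.

10430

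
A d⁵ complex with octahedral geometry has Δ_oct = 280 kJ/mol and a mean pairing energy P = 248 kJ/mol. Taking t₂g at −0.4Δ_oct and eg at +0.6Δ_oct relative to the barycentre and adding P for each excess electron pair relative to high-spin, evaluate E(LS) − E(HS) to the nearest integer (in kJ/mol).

In the high-spin limit (t₂g³ eg²) the orbital term is 0.0Δ_oct = 0 kJ/mol, with no excess pairing.
Low-spin: t₂g⁵ eg⁰, orbital CFSE = -2.0Δ_oct = -560 kJ/mol; plus 2 excess pairs × P = +496 kJ/mol; total -64 kJ/mol.
Thus E(LS) − E(HS) = -64 kJ/mol.

-64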